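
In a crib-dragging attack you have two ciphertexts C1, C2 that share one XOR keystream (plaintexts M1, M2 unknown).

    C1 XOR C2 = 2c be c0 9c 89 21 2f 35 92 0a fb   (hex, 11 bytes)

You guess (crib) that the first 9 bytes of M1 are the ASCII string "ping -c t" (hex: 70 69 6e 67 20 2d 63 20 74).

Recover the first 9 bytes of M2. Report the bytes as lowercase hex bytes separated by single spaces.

5c d7 ae fb a9 0c 4c 15 e6

Since C1 ⊕ C2 = M1 ⊕ M2, XORing with the guessed M1 bytes yields the corresponding M2 bytes: M2 = (C1 ⊕ C2) ⊕ M1.
00101100 ⊕ 01110000 = 01011100
10111110 ⊕ 01101001 = 11010111
11000000 ⊕ 01101110 = 10101110
10011100 ⊕ 01100111 = 11111011
10001001 ⊕ 00100000 = 10101001
00100001 ⊕ 00101101 = 00001100
00101111 ⊕ 01100011 = 01001100
00110101 ⊕ 00100000 = 00010101
10010010 ⊕ 01110100 = 11100110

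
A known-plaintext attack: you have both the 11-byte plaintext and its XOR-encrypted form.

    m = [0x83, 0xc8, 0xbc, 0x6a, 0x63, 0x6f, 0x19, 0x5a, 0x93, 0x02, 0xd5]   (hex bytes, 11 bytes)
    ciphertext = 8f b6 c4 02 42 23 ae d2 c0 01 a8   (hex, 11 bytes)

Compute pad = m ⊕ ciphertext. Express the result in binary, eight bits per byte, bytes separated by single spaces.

Since ciphertext = m ⊕ pad, XORing both sides with m gives pad = m ⊕ ciphertext.
83 XOR 8f = 0c
c8 XOR b6 = 7e
bc XOR c4 = 78
6a XOR 02 = 68
63 XOR 42 = 21
6f XOR 23 = 4c
19 XOR ae = b7
5a XOR d2 = 88
93 XOR c0 = 53
02 XOR 01 = 03
d5 XOR a8 = 7d

00001100 01111110 01111000 01101000 00100001 01001100 10110111 10001000 01010011 00000011 01111101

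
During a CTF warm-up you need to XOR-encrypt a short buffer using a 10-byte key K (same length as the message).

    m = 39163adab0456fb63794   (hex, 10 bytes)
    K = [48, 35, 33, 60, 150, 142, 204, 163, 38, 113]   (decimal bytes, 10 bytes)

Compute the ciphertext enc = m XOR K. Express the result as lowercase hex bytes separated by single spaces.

XOR is its own inverse, so applying the key byte-wise gives the result directly.
39 ⊕ 30 = 09
16 ⊕ 23 = 35
3a ⊕ 21 = 1b
da ⊕ 3c = e6
b0 ⊕ 96 = 26
45 ⊕ 8e = cb
6f ⊕ cc = a3
b6 ⊕ a3 = 15
37 ⊕ 26 = 11
94 ⊕ 71 = e5

09 35 1b e6 26 cb a3 15 11 e5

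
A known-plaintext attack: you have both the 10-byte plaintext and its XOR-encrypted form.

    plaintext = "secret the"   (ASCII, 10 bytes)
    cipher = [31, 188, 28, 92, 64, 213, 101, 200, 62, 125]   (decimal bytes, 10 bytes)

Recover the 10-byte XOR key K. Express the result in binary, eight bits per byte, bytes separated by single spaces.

Since cipher = plaintext ⊕ K, XORing both sides with plaintext gives K = plaintext ⊕ cipher.
73 XOR 1f = 6c
65 XOR bc = d9
63 XOR 1c = 7f
72 XOR 5c = 2e
65 XOR 40 = 25
74 XOR d5 = a1
20 XOR 65 = 45
74 XOR c8 = bc
68 XOR 3e = 56
65 XOR 7d = 18

01101100 11011001 01111111 00101110 00100101 10100001 01000101 10111100 01010110 00011000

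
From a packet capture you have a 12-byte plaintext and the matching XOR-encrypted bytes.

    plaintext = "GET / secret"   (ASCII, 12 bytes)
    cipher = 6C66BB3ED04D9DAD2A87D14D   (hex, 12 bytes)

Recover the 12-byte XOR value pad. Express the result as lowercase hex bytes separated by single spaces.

2b 23 ef 1e ff 6d ee c8 49 f5 b4 39

Since cipher = plaintext ⊕ pad, XORing both sides with plaintext gives pad = plaintext ⊕ cipher.
47 xor 6c = 2b
45 xor 66 = 23
54 xor bb = ef
20 xor 3e = 1e
2f xor d0 = ff
20 xor 4d = 6d
73 xor 9d = ee
65 xor ad = c8
63 xor 2a = 49
72 xor 87 = f5
65 xor d1 = b4
74 xor 4d = 39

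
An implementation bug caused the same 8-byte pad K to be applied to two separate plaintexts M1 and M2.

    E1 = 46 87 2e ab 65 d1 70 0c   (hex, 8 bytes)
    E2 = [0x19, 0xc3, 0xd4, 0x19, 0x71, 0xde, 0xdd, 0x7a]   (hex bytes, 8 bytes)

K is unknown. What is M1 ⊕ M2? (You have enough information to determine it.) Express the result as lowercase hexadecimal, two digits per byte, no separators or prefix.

E1 ⊕ E2 = (M1 ⊕ K) ⊕ (M2 ⊕ K) = M1 ⊕ M2 — the shared key cancels under XOR.
byte 0: 46 xor 19 = 5f
byte 1: 87 xor c3 = 44
byte 2: 2e xor d4 = fa
byte 3: ab xor 19 = b2
byte 4: 65 xor 71 = 14
byte 5: d1 xor de = 0f
byte 6: 70 xor dd = ad
byte 7: 0c xor 7a = 76

5f44fab2140fad76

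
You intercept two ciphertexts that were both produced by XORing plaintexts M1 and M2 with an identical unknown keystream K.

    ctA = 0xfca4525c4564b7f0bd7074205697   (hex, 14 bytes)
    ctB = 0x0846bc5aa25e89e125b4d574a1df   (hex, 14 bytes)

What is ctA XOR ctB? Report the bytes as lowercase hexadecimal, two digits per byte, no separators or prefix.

ctA ⊕ ctB = (M1 ⊕ K) ⊕ (M2 ⊕ K) = M1 ⊕ M2 — the shared key cancels under XOR.
byte 0: 252 xor   8 = 244
byte 1: 164 xor  70 = 226
byte 2:  82 xor 188 = 238
byte 3:  92 xor  90 =   6
byte 4:  69 xor 162 = 231
byte 5: 100 xor  94 =  58
byte 6: 183 xor 137 =  62
byte 7: 240 xor 225 =  17
byte 8: 189 xor  37 = 152
byte 9: 112 xor 180 = 196
byte 10: 116 xor 213 = 161
byte 11:  32 xor 116 =  84
byte 12:  86 xor 161 = 247
byte 13: 151 xor 223 =  72

f4e2ee06e73a3e1198c4a154f748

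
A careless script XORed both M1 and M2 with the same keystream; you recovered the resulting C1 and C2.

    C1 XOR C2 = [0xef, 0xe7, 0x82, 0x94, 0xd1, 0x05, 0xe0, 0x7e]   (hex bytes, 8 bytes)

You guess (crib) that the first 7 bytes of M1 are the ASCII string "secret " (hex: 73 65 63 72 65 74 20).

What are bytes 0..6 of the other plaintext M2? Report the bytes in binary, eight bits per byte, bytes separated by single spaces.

Since C1 ⊕ C2 = M1 ⊕ M2, XORing with the guessed M1 bytes yields the corresponding M2 bytes: M2 = (C1 ⊕ C2) ⊕ M1.
byte 0: ef xor 73 = 9c
byte 1: e7 xor 65 = 82
byte 2: 82 xor 63 = e1
byte 3: 94 xor 72 = e6
byte 4: d1 xor 65 = b4
byte 5: 05 xor 74 = 71
byte 6: e0 xor 20 = c0

10011100 10000010 11100001 11100110 10110100 01110001 11000000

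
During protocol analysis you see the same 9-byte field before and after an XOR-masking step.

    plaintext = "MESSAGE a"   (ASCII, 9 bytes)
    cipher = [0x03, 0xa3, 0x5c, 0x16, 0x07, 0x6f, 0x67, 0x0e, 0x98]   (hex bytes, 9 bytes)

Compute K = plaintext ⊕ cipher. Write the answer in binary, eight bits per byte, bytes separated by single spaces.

01001110 11100110 00001111 01000101 01000110 00101000 00100010 00101110 11111001

Since cipher = plaintext ⊕ K, XORing both sides with plaintext gives K = plaintext ⊕ cipher.
4d xor 03 = 4e
45 xor a3 = e6
53 xor 5c = 0f
53 xor 16 = 45
41 xor 07 = 46
47 xor 6f = 28
45 xor 67 = 22
20 xor 0e = 2e
61 xor 98 = f9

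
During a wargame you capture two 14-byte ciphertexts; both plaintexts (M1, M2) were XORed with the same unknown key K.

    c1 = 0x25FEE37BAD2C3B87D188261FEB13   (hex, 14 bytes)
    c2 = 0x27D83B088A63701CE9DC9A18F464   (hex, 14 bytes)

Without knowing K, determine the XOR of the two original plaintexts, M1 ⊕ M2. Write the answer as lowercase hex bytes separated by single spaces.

c1 ⊕ c2 = (M1 ⊕ K) ⊕ (M2 ⊕ K) = M1 ⊕ M2 — the shared key cancels under XOR.
byte 0: 25 XOR 27 = 02
byte 1: fe XOR d8 = 26
byte 2: e3 XOR 3b = d8
byte 3: 7b XOR 08 = 73
byte 4: ad XOR 8a = 27
byte 5: 2c XOR 63 = 4f
byte 6: 3b XOR 70 = 4b
byte 7: 87 XOR 1c = 9b
byte 8: d1 XOR e9 = 38
byte 9: 88 XOR dc = 54
byte 10: 26 XOR 9a = bc
byte 11: 1f XOR 18 = 07
byte 12: eb XOR f4 = 1f
byte 13: 13 XOR 64 = 77

02 26 d8 73 27 4f 4b 9b 38 54 bc 07 1f 77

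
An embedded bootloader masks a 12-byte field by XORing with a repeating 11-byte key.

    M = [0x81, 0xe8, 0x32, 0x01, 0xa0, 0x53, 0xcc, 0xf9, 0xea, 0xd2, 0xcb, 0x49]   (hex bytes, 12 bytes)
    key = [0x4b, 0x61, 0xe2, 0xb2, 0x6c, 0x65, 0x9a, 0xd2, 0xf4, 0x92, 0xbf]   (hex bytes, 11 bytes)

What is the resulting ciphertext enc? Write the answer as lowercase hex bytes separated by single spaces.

ca 89 d0 b3 cc 36 56 2b 1e 40 74 02

The 11-byte key repeats, so the effective keystream is 4b 61 e2 b2 6c 65 9a d2 f4 92 bf 4b.
byte 0: 81 XOR 4b = ca
byte 1: e8 XOR 61 = 89
byte 2: 32 XOR e2 = d0
byte 3: 01 XOR b2 = b3
byte 4: a0 XOR 6c = cc
byte 5: 53 XOR 65 = 36
byte 6: cc XOR 9a = 56
byte 7: f9 XOR d2 = 2b
byte 8: ea XOR f4 = 1e
byte 9: d2 XOR 92 = 40
byte 10: cb XOR bf = 74
byte 11: 49 XOR 4b = 02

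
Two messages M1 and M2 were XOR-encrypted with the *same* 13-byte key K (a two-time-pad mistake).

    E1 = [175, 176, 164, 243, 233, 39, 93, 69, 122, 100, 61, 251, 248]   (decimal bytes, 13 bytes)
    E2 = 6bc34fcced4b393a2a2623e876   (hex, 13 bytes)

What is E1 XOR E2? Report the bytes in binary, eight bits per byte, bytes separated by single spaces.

E1 ⊕ E2 = (M1 ⊕ K) ⊕ (M2 ⊕ K) = M1 ⊕ M2 — the shared key cancels under XOR.
byte 0: 175 xor 107 = 196
byte 1: 176 xor 195 = 115
byte 2: 164 xor  79 = 235
byte 3: 243 xor 204 =  63
byte 4: 233 xor 237 =   4
byte 5:  39 xor  75 = 108
byte 6:  93 xor  57 = 100
byte 7:  69 xor  58 = 127
byte 8: 122 xor  42 =  80
byte 9: 100 xor  38 =  66
byte 10:  61 xor  35 =  30
byte 11: 251 xor 232 =  19
byte 12: 248 xor 118 = 142

11000100 01110011 11101011 00111111 00000100 01101100 01100100 01111111 01010000 01000010 00011110 00010011 10001110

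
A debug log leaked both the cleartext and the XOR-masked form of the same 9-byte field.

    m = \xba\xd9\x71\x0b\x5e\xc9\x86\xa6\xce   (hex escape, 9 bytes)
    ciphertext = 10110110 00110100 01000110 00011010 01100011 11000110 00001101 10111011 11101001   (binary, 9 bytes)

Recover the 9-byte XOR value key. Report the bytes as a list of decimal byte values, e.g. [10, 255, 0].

[12, 237, 55, 17, 61, 15, 139, 29, 39]

Since ciphertext = m ⊕ key, XORing both sides with m gives key = m ⊕ ciphertext.
byte 0: 186 ^ 182 =  12
byte 1: 217 ^  52 = 237
byte 2: 113 ^  70 =  55
byte 3:  11 ^  26 =  17
byte 4:  94 ^  99 =  61
byte 5: 201 ^ 198 =  15
byte 6: 134 ^  13 = 139
byte 7: 166 ^ 187 =  29
byte 8: 206 ^ 233 =  39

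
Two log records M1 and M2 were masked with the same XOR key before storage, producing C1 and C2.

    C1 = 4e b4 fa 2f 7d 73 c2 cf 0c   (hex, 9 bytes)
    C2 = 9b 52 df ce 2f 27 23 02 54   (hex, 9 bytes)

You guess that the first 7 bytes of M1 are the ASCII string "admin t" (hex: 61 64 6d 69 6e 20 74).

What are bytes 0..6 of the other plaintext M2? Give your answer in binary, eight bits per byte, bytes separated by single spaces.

First, C1 ⊕ C2 = (M1 ⊕ K) ⊕ (M2 ⊕ K) = M1 ⊕ M2, so the key drops out. Then M2 = (M1 ⊕ M2) ⊕ M1 over the first 7 bytes.
byte 0: (4e ⊕ 9b) ⊕ 61 = d5 ⊕ 61 = b4
byte 1: (b4 ⊕ 52) ⊕ 64 = e6 ⊕ 64 = 82
byte 2: (fa ⊕ df) ⊕ 6d = 25 ⊕ 6d = 48
byte 3: (2f ⊕ ce) ⊕ 69 = e1 ⊕ 69 = 88
byte 4: (7d ⊕ 2f) ⊕ 6e = 52 ⊕ 6e = 3c
byte 5: (73 ⊕ 27) ⊕ 20 = 54 ⊕ 20 = 74
byte 6: (c2 ⊕ 23) ⊕ 74 = e1 ⊕ 74 = 95

10110100 10000010 01001000 10001000 00111100 01110100 10010101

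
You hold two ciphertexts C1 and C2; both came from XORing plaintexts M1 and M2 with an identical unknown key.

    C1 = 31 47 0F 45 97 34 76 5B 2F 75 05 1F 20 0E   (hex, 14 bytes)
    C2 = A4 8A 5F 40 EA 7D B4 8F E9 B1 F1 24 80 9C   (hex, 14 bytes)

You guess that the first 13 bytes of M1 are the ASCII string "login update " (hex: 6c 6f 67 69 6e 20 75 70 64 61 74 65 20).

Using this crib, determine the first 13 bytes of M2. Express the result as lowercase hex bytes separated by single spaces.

First, C1 ⊕ C2 = (M1 ⊕ K) ⊕ (M2 ⊕ K) = M1 ⊕ M2, so the key drops out. Then M2 = (M1 ⊕ M2) ⊕ M1 over the first 13 bytes.
byte 0: (31 xor a4) xor 6c = 95 xor 6c = f9
byte 1: (47 xor 8a) xor 6f = cd xor 6f = a2
byte 2: (0f xor 5f) xor 67 = 50 xor 67 = 37
byte 3: (45 xor 40) xor 69 = 05 xor 69 = 6c
byte 4: (97 xor ea) xor 6e = 7d xor 6e = 13
byte 5: (34 xor 7d) xor 20 = 49 xor 20 = 69
byte 6: (76 xor b4) xor 75 = c2 xor 75 = b7
byte 7: (5b xor 8f) xor 70 = d4 xor 70 = a4
byte 8: (2f xor e9) xor 64 = c6 xor 64 = a2
byte 9: (75 xor b1) xor 61 = c4 xor 61 = a5
byte 10: (05 xor f1) xor 74 = f4 xor 74 = 80
byte 11: (1f xor 24) xor 65 = 3b xor 65 = 5e
byte 12: (20 xor 80) xor 20 = a0 xor 20 = 80

f9 a2 37 6c 13 69 b7 a4 a2 a5 80 5e 80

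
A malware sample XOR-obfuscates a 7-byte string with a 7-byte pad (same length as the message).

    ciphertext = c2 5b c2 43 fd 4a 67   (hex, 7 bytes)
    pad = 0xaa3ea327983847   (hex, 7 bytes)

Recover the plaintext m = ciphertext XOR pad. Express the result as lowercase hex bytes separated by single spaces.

68 65 61 64 65 72 20

XOR is its own inverse, so applying the key byte-wise gives the result directly.
c2 XOR aa = 68
5b XOR 3e = 65
c2 XOR a3 = 61
43 XOR 27 = 64
fd XOR 98 = 65
4a XOR 38 = 72
67 XOR 47 = 20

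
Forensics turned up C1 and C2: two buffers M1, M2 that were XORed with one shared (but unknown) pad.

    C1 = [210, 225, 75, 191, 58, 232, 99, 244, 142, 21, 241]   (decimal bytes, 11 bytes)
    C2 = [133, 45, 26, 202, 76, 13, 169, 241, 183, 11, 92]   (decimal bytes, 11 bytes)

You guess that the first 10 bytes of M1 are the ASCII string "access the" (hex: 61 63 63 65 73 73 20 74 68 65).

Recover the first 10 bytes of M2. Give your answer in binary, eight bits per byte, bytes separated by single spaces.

00110110 10101111 00110010 00010000 00000101 10010110 11101010 01110001 01010001 01111011

First, C1 ⊕ C2 = (M1 ⊕ K) ⊕ (M2 ⊕ K) = M1 ⊕ M2, so the key drops out. Then M2 = (M1 ⊕ M2) ⊕ M1 over the first 10 bytes.
byte 0: (d2 ^ 85) ^ 61 = 57 ^ 61 = 36
byte 1: (e1 ^ 2d) ^ 63 = cc ^ 63 = af
byte 2: (4b ^ 1a) ^ 63 = 51 ^ 63 = 32
byte 3: (bf ^ ca) ^ 65 = 75 ^ 65 = 10
byte 4: (3a ^ 4c) ^ 73 = 76 ^ 73 = 05
byte 5: (e8 ^ 0d) ^ 73 = e5 ^ 73 = 96
byte 6: (63 ^ a9) ^ 20 = ca ^ 20 = ea
byte 7: (f4 ^ f1) ^ 74 = 05 ^ 74 = 71
byte 8: (8e ^ b7) ^ 68 = 39 ^ 68 = 51
byte 9: (15 ^ 0b) ^ 65 = 1e ^ 65 = 7b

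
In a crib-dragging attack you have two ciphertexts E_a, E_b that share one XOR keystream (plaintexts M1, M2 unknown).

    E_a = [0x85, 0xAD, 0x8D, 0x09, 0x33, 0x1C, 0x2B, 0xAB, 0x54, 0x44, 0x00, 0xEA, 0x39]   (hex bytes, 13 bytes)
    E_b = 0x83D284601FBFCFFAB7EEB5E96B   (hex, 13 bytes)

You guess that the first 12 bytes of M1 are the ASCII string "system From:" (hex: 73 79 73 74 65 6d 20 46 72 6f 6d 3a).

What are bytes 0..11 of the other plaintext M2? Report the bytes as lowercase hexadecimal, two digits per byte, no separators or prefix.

75067a1d49cec41791c5d839

First, E_a ⊕ E_b = (M1 ⊕ K) ⊕ (M2 ⊕ K) = M1 ⊕ M2, so the key drops out. Then M2 = (M1 ⊕ M2) ⊕ M1 over the first 12 bytes.
byte 0: (85 xor 83) xor 73 = 06 xor 73 = 75
byte 1: (ad xor d2) xor 79 = 7f xor 79 = 06
byte 2: (8d xor 84) xor 73 = 09 xor 73 = 7a
byte 3: (09 xor 60) xor 74 = 69 xor 74 = 1d
byte 4: (33 xor 1f) xor 65 = 2c xor 65 = 49
byte 5: (1c xor bf) xor 6d = a3 xor 6d = ce
byte 6: (2b xor cf) xor 20 = e4 xor 20 = c4
byte 7: (ab xor fa) xor 46 = 51 xor 46 = 17
byte 8: (54 xor b7) xor 72 = e3 xor 72 = 91
byte 9: (44 xor ee) xor 6f = aa xor 6f = c5
byte 10: (00 xor b5) xor 6d = b5 xor 6d = d8
byte 11: (ea xor e9) xor 3a = 03 xor 3a = 39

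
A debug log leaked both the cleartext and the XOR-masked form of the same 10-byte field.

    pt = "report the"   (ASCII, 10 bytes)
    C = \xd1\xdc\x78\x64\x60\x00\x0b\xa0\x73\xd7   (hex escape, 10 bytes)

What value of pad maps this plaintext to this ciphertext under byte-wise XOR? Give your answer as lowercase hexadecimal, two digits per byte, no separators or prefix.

Since C = pt ⊕ pad, XORing both sides with pt gives pad = pt ⊕ C.
72 ⊕ d1 = a3
65 ⊕ dc = b9
70 ⊕ 78 = 08
6f ⊕ 64 = 0b
72 ⊕ 60 = 12
74 ⊕ 00 = 74
20 ⊕ 0b = 2b
74 ⊕ a0 = d4
68 ⊕ 73 = 1b
65 ⊕ d7 = b2

a3b9080b12742bd41bb2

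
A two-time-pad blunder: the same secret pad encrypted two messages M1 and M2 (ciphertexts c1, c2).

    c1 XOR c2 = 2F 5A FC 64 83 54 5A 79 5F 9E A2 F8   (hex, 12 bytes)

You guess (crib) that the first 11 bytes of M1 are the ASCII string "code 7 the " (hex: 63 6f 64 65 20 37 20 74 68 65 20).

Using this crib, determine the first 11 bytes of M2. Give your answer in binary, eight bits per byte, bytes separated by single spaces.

01001100 00110101 10011000 00000001 10100011 01100011 01111010 00001101 00110111 11111011 10000010

Since c1 ⊕ c2 = M1 ⊕ M2, XORing with the guessed M1 bytes yields the corresponding M2 bytes: M2 = (c1 ⊕ c2) ⊕ M1.
2f XOR 63 = 4c
5a XOR 6f = 35
fc XOR 64 = 98
64 XOR 65 = 01
83 XOR 20 = a3
54 XOR 37 = 63
5a XOR 20 = 7a
79 XOR 74 = 0d
5f XOR 68 = 37
9e XOR 65 = fb
a2 XOR 20 = 82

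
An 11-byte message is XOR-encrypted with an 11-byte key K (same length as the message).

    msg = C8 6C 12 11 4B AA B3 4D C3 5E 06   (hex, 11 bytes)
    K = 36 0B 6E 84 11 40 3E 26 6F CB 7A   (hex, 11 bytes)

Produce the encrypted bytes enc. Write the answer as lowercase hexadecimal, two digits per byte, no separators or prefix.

c8 ^ 36 = fe
6c ^ 0b = 67
12 ^ 6e = 7c
11 ^ 84 = 95
4b ^ 11 = 5a
aa ^ 40 = ea
b3 ^ 3e = 8d
4d ^ 26 = 6b
c3 ^ 6f = ac
5e ^ cb = 95
06 ^ 7a = 7c

fe677c955aea8d6bac957c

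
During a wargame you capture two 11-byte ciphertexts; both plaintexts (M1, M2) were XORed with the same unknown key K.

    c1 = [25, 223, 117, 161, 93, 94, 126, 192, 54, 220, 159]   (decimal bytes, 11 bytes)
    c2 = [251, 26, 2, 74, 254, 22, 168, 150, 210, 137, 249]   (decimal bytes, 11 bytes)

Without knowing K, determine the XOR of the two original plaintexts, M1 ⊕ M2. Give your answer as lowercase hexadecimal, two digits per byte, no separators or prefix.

c1 ⊕ c2 = (M1 ⊕ K) ⊕ (M2 ⊕ K) = M1 ⊕ M2 — the shared key cancels under XOR.
19 xor fb = e2
df xor 1a = c5
75 xor 02 = 77
a1 xor 4a = eb
5d xor fe = a3
5e xor 16 = 48
7e xor a8 = d6
c0 xor 96 = 56
36 xor d2 = e4
dc xor 89 = 55
9f xor f9 = 66

e2c577eba348d656e45566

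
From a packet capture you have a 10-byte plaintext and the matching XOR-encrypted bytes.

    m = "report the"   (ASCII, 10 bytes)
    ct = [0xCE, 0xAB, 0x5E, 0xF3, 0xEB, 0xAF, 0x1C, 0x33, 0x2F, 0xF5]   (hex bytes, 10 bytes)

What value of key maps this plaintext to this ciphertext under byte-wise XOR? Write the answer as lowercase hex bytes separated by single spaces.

Since ct = m ⊕ key, XORing both sides with m gives key = m ⊕ ct.
72 xor ce = bc
65 xor ab = ce
70 xor 5e = 2e
6f xor f3 = 9c
72 xor eb = 99
74 xor af = db
20 xor 1c = 3c
74 xor 33 = 47
68 xor 2f = 47
65 xor f5 = 90

bc ce 2e 9c 99 db 3c 47 47 90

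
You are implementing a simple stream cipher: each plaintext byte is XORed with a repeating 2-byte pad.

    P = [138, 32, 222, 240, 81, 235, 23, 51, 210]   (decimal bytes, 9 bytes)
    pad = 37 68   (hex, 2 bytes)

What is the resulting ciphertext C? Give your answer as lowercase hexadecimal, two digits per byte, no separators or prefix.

bd48e9986683205be5

The 2-byte key repeats, so the effective keystream is 37 68 37 68 37 68 37 68 37.
byte 0: 8a ⊕ 37 = bd
byte 1: 20 ⊕ 68 = 48
byte 2: de ⊕ 37 = e9
byte 3: f0 ⊕ 68 = 98
byte 4: 51 ⊕ 37 = 66
byte 5: eb ⊕ 68 = 83
byte 6: 17 ⊕ 37 = 20
byte 7: 33 ⊕ 68 = 5b
byte 8: d2 ⊕ 37 = e5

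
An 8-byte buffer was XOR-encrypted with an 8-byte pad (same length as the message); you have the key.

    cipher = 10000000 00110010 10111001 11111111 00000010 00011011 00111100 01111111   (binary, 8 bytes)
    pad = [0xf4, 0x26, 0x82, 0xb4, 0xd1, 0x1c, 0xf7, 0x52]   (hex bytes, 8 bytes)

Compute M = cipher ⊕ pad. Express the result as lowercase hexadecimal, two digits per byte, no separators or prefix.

XOR is its own inverse, so applying the key byte-wise gives the result directly.
byte 0: 128 xor 244 = 116
byte 1:  50 xor  38 =  20
byte 2: 185 xor 130 =  59
byte 3: 255 xor 180 =  75
byte 4:   2 xor 209 = 211
byte 5:  27 xor  28 =   7
byte 6:  60 xor 247 = 203
byte 7: 127 xor  82 =  45

74143b4bd307cb2d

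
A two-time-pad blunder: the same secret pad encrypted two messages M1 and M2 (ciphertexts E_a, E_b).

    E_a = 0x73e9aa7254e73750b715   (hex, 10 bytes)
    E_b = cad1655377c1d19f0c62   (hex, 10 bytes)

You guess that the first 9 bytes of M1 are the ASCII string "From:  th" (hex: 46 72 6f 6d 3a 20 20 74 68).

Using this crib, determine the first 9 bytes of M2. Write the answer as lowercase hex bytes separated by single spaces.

ff 4a a0 4c 19 06 c6 bb d3

First, E_a ⊕ E_b = (M1 ⊕ K) ⊕ (M2 ⊕ K) = M1 ⊕ M2, so the key drops out. Then M2 = (M1 ⊕ M2) ⊕ M1 over the first 9 bytes.
byte 0: (73 ⊕ ca) ⊕ 46 = b9 ⊕ 46 = ff
byte 1: (e9 ⊕ d1) ⊕ 72 = 38 ⊕ 72 = 4a
byte 2: (aa ⊕ 65) ⊕ 6f = cf ⊕ 6f = a0
byte 3: (72 ⊕ 53) ⊕ 6d = 21 ⊕ 6d = 4c
byte 4: (54 ⊕ 77) ⊕ 3a = 23 ⊕ 3a = 19
byte 5: (e7 ⊕ c1) ⊕ 20 = 26 ⊕ 20 = 06
byte 6: (37 ⊕ d1) ⊕ 20 = e6 ⊕ 20 = c6
byte 7: (50 ⊕ 9f) ⊕ 74 = cf ⊕ 74 = bb
byte 8: (b7 ⊕ 0c) ⊕ 68 = bb ⊕ 68 = d3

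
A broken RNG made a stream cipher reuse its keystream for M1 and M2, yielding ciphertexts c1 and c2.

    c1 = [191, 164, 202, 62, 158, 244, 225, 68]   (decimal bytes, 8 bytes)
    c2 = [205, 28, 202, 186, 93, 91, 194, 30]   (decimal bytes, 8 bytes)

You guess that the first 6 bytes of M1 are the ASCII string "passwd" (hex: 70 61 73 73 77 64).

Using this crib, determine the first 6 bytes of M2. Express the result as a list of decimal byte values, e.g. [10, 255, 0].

[2, 217, 115, 247, 180, 203]

First, c1 ⊕ c2 = (M1 ⊕ K) ⊕ (M2 ⊕ K) = M1 ⊕ M2, so the key drops out. Then M2 = (M1 ⊕ M2) ⊕ M1 over the first 6 bytes.
byte 0: (bf xor cd) xor 70 = 72 xor 70 = 02
byte 1: (a4 xor 1c) xor 61 = b8 xor 61 = d9
byte 2: (ca xor ca) xor 73 = 00 xor 73 = 73
byte 3: (3e xor ba) xor 73 = 84 xor 73 = f7
byte 4: (9e xor 5d) xor 77 = c3 xor 77 = b4
byte 5: (f4 xor 5b) xor 64 = af xor 64 = cb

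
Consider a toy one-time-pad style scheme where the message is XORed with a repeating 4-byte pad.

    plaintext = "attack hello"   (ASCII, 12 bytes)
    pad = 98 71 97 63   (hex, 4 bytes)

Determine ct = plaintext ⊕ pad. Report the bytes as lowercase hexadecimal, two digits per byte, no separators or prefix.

f905e302fb1ab70bfd1dfb0c

The 4-byte key repeats, so the effective keystream is 98 71 97 63 98 71 97 63 98 71 97 63.
byte 0:  97 xor 152 = 249
byte 1: 116 xor 113 =   5
byte 2: 116 xor 151 = 227
byte 3:  97 xor  99 =   2
byte 4:  99 xor 152 = 251
byte 5: 107 xor 113 =  26
byte 6:  32 xor 151 = 183
byte 7: 104 xor  99 =  11
byte 8: 101 xor 152 = 253
byte 9: 108 xor 113 =  29
byte 10: 108 xor 151 = 251
byte 11: 111 xor  99 =  12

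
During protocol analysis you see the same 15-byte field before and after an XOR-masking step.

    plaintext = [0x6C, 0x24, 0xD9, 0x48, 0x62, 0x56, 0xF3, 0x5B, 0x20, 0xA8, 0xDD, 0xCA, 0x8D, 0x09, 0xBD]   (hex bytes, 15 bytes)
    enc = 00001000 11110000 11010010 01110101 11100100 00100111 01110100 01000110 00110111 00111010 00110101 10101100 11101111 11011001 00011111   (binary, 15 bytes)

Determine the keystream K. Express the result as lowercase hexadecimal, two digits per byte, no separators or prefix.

Since enc = plaintext ⊕ K, XORing both sides with plaintext gives K = plaintext ⊕ enc.
byte 0: 108 xor   8 = 100
byte 1:  36 xor 240 = 212
byte 2: 217 xor 210 =  11
byte 3:  72 xor 117 =  61
byte 4:  98 xor 228 = 134
byte 5:  86 xor  39 = 113
byte 6: 243 xor 116 = 135
byte 7:  91 xor  70 =  29
byte 8:  32 xor  55 =  23
byte 9: 168 xor  58 = 146
byte 10: 221 xor  53 = 232
byte 11: 202 xor 172 = 102
byte 12: 141 xor 239 =  98
byte 13:   9 xor 217 = 208
byte 14: 189 xor  31 = 162

64d40b3d8671871d1792e86662d0a2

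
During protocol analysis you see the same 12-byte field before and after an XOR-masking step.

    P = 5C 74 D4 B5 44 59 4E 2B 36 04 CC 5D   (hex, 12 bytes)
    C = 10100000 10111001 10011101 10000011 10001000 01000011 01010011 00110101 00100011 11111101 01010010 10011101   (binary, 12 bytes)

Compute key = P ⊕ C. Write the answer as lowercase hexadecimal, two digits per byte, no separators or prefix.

fccd4936cc1a1d1e15f99ec0

Since C = P ⊕ key, XORing both sides with P gives key = P ⊕ C.
byte 0: 01011100 xor 10100000 = 11111100
byte 1: 01110100 xor 10111001 = 11001101
byte 2: 11010100 xor 10011101 = 01001001
byte 3: 10110101 xor 10000011 = 00110110
byte 4: 01000100 xor 10001000 = 11001100
byte 5: 01011001 xor 01000011 = 00011010
byte 6: 01001110 xor 01010011 = 00011101
byte 7: 00101011 xor 00110101 = 00011110
byte 8: 00110110 xor 00100011 = 00010101
byte 9: 00000100 xor 11111101 = 11111001
byte 10: 11001100 xor 01010010 = 10011110
byte 11: 01011101 xor 10011101 = 11000000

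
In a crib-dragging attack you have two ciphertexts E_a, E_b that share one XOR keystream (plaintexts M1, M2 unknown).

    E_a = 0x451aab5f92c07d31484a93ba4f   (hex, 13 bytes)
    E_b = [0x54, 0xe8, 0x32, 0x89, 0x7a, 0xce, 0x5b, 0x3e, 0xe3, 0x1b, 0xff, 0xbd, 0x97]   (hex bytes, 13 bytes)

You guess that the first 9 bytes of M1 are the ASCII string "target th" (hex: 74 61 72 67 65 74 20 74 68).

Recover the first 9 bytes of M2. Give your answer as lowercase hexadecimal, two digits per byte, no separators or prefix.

6593ebb18d7a067bc3

First, E_a ⊕ E_b = (M1 ⊕ K) ⊕ (M2 ⊕ K) = M1 ⊕ M2, so the key drops out. Then M2 = (M1 ⊕ M2) ⊕ M1 over the first 9 bytes.
byte 0: (45 xor 54) xor 74 = 11 xor 74 = 65
byte 1: (1a xor e8) xor 61 = f2 xor 61 = 93
byte 2: (ab xor 32) xor 72 = 99 xor 72 = eb
byte 3: (5f xor 89) xor 67 = d6 xor 67 = b1
byte 4: (92 xor 7a) xor 65 = e8 xor 65 = 8d
byte 5: (c0 xor ce) xor 74 = 0e xor 74 = 7a
byte 6: (7d xor 5b) xor 20 = 26 xor 20 = 06
byte 7: (31 xor 3e) xor 74 = 0f xor 74 = 7b
byte 8: (48 xor e3) xor 68 = ab xor 68 = c3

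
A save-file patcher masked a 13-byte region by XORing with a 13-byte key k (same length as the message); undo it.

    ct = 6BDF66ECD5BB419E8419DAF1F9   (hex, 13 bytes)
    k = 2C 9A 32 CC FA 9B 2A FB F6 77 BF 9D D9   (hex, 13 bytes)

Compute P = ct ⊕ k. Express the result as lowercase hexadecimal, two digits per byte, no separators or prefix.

474554202f206b65726e656c20

XOR is its own inverse, so applying the key byte-wise gives the result directly.
byte 0: 01101011 xor 00101100 = 01000111
byte 1: 11011111 xor 10011010 = 01000101
byte 2: 01100110 xor 00110010 = 01010100
byte 3: 11101100 xor 11001100 = 00100000
byte 4: 11010101 xor 11111010 = 00101111
byte 5: 10111011 xor 10011011 = 00100000
byte 6: 01000001 xor 00101010 = 01101011
byte 7: 10011110 xor 11111011 = 01100101
byte 8: 10000100 xor 11110110 = 01110010
byte 9: 00011001 xor 01110111 = 01101110
byte 10: 11011010 xor 10111111 = 01100101
byte 11: 11110001 xor 10011101 = 01101100
byte 12: 11111001 xor 11011001 = 00100000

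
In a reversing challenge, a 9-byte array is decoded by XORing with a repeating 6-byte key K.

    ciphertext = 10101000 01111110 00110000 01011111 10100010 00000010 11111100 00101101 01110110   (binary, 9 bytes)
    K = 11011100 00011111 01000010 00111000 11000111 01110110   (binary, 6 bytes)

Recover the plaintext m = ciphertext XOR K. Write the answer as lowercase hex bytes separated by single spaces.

The 6-byte key repeats, so the effective keystream is dc 1f 42 38 c7 76 dc 1f 42.
byte 0: a8 ^ dc = 74
byte 1: 7e ^ 1f = 61
byte 2: 30 ^ 42 = 72
byte 3: 5f ^ 38 = 67
byte 4: a2 ^ c7 = 65
byte 5: 02 ^ 76 = 74
byte 6: fc ^ dc = 20
byte 7: 2d ^ 1f = 32
byte 8: 76 ^ 42 = 34

74 61 72 67 65 74 20 32 34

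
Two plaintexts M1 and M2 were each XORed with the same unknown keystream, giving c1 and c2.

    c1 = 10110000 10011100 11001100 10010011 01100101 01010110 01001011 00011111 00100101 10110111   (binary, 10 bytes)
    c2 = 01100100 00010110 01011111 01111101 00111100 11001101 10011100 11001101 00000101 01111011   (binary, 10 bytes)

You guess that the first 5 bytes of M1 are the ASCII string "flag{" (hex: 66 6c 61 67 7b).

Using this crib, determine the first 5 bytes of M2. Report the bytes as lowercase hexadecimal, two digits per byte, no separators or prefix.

First, c1 ⊕ c2 = (M1 ⊕ K) ⊕ (M2 ⊕ K) = M1 ⊕ M2, so the key drops out. Then M2 = (M1 ⊕ M2) ⊕ M1 over the first 5 bytes.
byte 0: (b0 XOR 64) XOR 66 = d4 XOR 66 = b2
byte 1: (9c XOR 16) XOR 6c = 8a XOR 6c = e6
byte 2: (cc XOR 5f) XOR 61 = 93 XOR 61 = f2
byte 3: (93 XOR 7d) XOR 67 = ee XOR 67 = 89
byte 4: (65 XOR 3c) XOR 7b = 59 XOR 7b = 22

b2e6f28922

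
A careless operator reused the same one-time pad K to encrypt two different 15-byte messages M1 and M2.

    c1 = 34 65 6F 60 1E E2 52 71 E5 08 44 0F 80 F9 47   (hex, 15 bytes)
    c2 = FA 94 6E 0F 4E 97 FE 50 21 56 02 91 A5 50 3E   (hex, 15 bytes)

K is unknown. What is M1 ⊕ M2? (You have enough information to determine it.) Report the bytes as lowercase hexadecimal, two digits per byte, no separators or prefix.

cef1016f5075ac21c45e469e25a979

c1 ⊕ c2 = (M1 ⊕ K) ⊕ (M2 ⊕ K) = M1 ⊕ M2 — the shared key cancels under XOR.
34 xor fa = ce
65 xor 94 = f1
6f xor 6e = 01
60 xor 0f = 6f
1e xor 4e = 50
e2 xor 97 = 75
52 xor fe = ac
71 xor 50 = 21
e5 xor 21 = c4
08 xor 56 = 5e
44 xor 02 = 46
0f xor 91 = 9e
80 xor a5 = 25
f9 xor 50 = a9
47 xor 3e = 79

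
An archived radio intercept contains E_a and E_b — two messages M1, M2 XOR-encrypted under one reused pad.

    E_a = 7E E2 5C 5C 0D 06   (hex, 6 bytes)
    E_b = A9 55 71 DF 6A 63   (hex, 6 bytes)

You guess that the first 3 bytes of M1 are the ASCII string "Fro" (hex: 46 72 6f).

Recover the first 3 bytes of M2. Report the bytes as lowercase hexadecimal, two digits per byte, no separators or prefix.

91c542

First, E_a ⊕ E_b = (M1 ⊕ K) ⊕ (M2 ⊕ K) = M1 ⊕ M2, so the key drops out. Then M2 = (M1 ⊕ M2) ⊕ M1 over the first 3 bytes.
byte 0: (7e XOR a9) XOR 46 = d7 XOR 46 = 91
byte 1: (e2 XOR 55) XOR 72 = b7 XOR 72 = c5
byte 2: (5c XOR 71) XOR 6f = 2d XOR 6f = 42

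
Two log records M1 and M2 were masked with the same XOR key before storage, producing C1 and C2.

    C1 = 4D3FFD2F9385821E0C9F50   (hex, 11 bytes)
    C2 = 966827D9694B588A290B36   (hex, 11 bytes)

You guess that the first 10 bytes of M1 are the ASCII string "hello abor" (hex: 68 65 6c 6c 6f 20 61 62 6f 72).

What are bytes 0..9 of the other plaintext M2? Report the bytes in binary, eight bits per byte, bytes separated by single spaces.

10110011 00110010 10110110 10011010 10010101 11101110 10111011 11110110 01001010 11100110

First, C1 ⊕ C2 = (M1 ⊕ K) ⊕ (M2 ⊕ K) = M1 ⊕ M2, so the key drops out. Then M2 = (M1 ⊕ M2) ⊕ M1 over the first 10 bytes.
byte 0: (4d ^ 96) ^ 68 = db ^ 68 = b3
byte 1: (3f ^ 68) ^ 65 = 57 ^ 65 = 32
byte 2: (fd ^ 27) ^ 6c = da ^ 6c = b6
byte 3: (2f ^ d9) ^ 6c = f6 ^ 6c = 9a
byte 4: (93 ^ 69) ^ 6f = fa ^ 6f = 95
byte 5: (85 ^ 4b) ^ 20 = ce ^ 20 = ee
byte 6: (82 ^ 58) ^ 61 = da ^ 61 = bb
byte 7: (1e ^ 8a) ^ 62 = 94 ^ 62 = f6
byte 8: (0c ^ 29) ^ 6f = 25 ^ 6f = 4a
byte 9: (9f ^ 0b) ^ 72 = 94 ^ 72 = e6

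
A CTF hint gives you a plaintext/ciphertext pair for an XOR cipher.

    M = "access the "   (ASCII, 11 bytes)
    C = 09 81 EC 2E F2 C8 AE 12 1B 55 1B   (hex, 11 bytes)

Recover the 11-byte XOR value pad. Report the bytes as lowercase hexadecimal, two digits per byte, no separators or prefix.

68e28f4b81bb8e6673303b

Since C = M ⊕ pad, XORing both sides with M gives pad = M ⊕ C.
byte 0: 61 xor 09 = 68
byte 1: 63 xor 81 = e2
byte 2: 63 xor ec = 8f
byte 3: 65 xor 2e = 4b
byte 4: 73 xor f2 = 81
byte 5: 73 xor c8 = bb
byte 6: 20 xor ae = 8e
byte 7: 74 xor 12 = 66
byte 8: 68 xor 1b = 73
byte 9: 65 xor 55 = 30
byte 10: 20 xor 1b = 3b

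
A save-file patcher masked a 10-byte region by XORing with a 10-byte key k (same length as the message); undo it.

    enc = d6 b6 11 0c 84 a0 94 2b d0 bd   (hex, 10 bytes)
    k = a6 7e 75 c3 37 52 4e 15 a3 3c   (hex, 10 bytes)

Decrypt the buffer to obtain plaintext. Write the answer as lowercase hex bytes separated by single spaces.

70 c8 64 cf b3 f2 da 3e 73 81

XOR is its own inverse, so applying the key byte-wise gives the result directly.
byte 0: d6 XOR a6 = 70
byte 1: b6 XOR 7e = c8
byte 2: 11 XOR 75 = 64
byte 3: 0c XOR c3 = cf
byte 4: 84 XOR 37 = b3
byte 5: a0 XOR 52 = f2
byte 6: 94 XOR 4e = da
byte 7: 2b XOR 15 = 3e
byte 8: d0 XOR a3 = 73
byte 9: bd XOR 3c = 81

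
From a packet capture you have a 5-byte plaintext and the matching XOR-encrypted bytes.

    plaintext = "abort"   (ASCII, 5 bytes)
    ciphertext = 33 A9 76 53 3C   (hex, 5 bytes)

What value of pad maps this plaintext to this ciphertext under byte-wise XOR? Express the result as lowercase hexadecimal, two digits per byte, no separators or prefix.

Since ciphertext = plaintext ⊕ pad, XORing both sides with plaintext gives pad = plaintext ⊕ ciphertext.
 97 XOR  51 =  82
 98 XOR 169 = 203
111 XOR 118 =  25
114 XOR  83 =  33
116 XOR  60 =  72

52cb192148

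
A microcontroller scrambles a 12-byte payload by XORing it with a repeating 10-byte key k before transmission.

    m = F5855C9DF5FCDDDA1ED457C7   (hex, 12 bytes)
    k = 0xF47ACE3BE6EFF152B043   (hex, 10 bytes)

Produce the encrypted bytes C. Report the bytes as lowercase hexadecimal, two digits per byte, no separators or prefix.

01ff92a613132c88ae97a3bd

The 10-byte key repeats, so the effective keystream is f4 7a ce 3b e6 ef f1 52 b0 43 f4 7a.
byte 0: f5 ⊕ f4 = 01
byte 1: 85 ⊕ 7a = ff
byte 2: 5c ⊕ ce = 92
byte 3: 9d ⊕ 3b = a6
byte 4: f5 ⊕ e6 = 13
byte 5: fc ⊕ ef = 13
byte 6: dd ⊕ f1 = 2c
byte 7: da ⊕ 52 = 88
byte 8: 1e ⊕ b0 = ae
byte 9: d4 ⊕ 43 = 97
byte 10: 57 ⊕ f4 = a3
byte 11: c7 ⊕ 7a = bd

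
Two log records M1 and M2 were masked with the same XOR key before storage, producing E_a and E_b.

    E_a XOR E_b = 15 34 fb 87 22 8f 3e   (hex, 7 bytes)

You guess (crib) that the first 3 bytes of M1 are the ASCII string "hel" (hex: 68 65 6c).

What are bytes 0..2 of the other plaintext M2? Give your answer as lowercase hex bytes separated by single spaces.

Since E_a ⊕ E_b = M1 ⊕ M2, XORing with the guessed M1 bytes yields the corresponding M2 bytes: M2 = (E_a ⊕ E_b) ⊕ M1.
byte 0: 15 XOR 68 = 7d
byte 1: 34 XOR 65 = 51
byte 2: fb XOR 6c = 97

7d 51 97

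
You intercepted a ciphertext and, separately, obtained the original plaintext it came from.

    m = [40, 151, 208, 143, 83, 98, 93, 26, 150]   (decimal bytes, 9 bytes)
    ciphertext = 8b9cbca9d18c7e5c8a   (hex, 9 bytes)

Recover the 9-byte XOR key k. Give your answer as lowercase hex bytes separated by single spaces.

a3 0b 6c 26 82 ee 23 46 1c

Since ciphertext = m ⊕ k, XORing both sides with m gives k = m ⊕ ciphertext.
28 ^ 8b = a3
97 ^ 9c = 0b
d0 ^ bc = 6c
8f ^ a9 = 26
53 ^ d1 = 82
62 ^ 8c = ee
5d ^ 7e = 23
1a ^ 5c = 46
96 ^ 8a = 1c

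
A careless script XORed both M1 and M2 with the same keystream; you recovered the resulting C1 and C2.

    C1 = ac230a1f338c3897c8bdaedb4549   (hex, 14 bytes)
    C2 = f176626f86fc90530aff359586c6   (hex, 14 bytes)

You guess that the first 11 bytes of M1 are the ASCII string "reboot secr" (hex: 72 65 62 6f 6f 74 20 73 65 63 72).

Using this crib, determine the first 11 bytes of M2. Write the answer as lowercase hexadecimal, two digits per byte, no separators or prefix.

First, C1 ⊕ C2 = (M1 ⊕ K) ⊕ (M2 ⊕ K) = M1 ⊕ M2, so the key drops out. Then M2 = (M1 ⊕ M2) ⊕ M1 over the first 11 bytes.
byte 0: (ac ⊕ f1) ⊕ 72 = 5d ⊕ 72 = 2f
byte 1: (23 ⊕ 76) ⊕ 65 = 55 ⊕ 65 = 30
byte 2: (0a ⊕ 62) ⊕ 62 = 68 ⊕ 62 = 0a
byte 3: (1f ⊕ 6f) ⊕ 6f = 70 ⊕ 6f = 1f
byte 4: (33 ⊕ 86) ⊕ 6f = b5 ⊕ 6f = da
byte 5: (8c ⊕ fc) ⊕ 74 = 70 ⊕ 74 = 04
byte 6: (38 ⊕ 90) ⊕ 20 = a8 ⊕ 20 = 88
byte 7: (97 ⊕ 53) ⊕ 73 = c4 ⊕ 73 = b7
byte 8: (c8 ⊕ 0a) ⊕ 65 = c2 ⊕ 65 = a7
byte 9: (bd ⊕ ff) ⊕ 63 = 42 ⊕ 63 = 21
byte 10: (ae ⊕ 35) ⊕ 72 = 9b ⊕ 72 = e9

2f300a1fda0488b7a721e9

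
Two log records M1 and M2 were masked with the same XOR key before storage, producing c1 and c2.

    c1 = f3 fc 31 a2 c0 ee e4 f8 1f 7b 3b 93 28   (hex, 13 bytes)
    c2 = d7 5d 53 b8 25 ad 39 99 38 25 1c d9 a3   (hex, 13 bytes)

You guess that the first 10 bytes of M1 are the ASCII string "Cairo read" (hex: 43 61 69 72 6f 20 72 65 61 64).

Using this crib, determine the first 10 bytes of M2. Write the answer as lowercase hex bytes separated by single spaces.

First, c1 ⊕ c2 = (M1 ⊕ K) ⊕ (M2 ⊕ K) = M1 ⊕ M2, so the key drops out. Then M2 = (M1 ⊕ M2) ⊕ M1 over the first 10 bytes.
byte 0: (f3 ^ d7) ^ 43 = 24 ^ 43 = 67
byte 1: (fc ^ 5d) ^ 61 = a1 ^ 61 = c0
byte 2: (31 ^ 53) ^ 69 = 62 ^ 69 = 0b
byte 3: (a2 ^ b8) ^ 72 = 1a ^ 72 = 68
byte 4: (c0 ^ 25) ^ 6f = e5 ^ 6f = 8a
byte 5: (ee ^ ad) ^ 20 = 43 ^ 20 = 63
byte 6: (e4 ^ 39) ^ 72 = dd ^ 72 = af
byte 7: (f8 ^ 99) ^ 65 = 61 ^ 65 = 04
byte 8: (1f ^ 38) ^ 61 = 27 ^ 61 = 46
byte 9: (7b ^ 25) ^ 64 = 5e ^ 64 = 3a

67 c0 0b 68 8a 63 af 04 46 3a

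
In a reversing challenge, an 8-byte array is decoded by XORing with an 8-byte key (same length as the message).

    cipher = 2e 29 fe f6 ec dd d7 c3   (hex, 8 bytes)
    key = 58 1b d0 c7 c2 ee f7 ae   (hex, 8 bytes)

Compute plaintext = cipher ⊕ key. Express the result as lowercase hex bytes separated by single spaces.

76 32 2e 31 2e 33 20 6d

00101110 xor 01011000 = 01110110
00101001 xor 00011011 = 00110010
11111110 xor 11010000 = 00101110
11110110 xor 11000111 = 00110001
11101100 xor 11000010 = 00101110
11011101 xor 11101110 = 00110011
11010111 xor 11110111 = 00100000
11000011 xor 10101110 = 01101101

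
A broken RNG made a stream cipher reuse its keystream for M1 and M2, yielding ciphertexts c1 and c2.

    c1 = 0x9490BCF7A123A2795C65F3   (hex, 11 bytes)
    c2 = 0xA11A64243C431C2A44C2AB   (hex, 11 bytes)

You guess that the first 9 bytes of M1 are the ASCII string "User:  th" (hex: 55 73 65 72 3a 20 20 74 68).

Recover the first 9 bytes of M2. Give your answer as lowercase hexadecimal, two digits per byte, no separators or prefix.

First, c1 ⊕ c2 = (M1 ⊕ K) ⊕ (M2 ⊕ K) = M1 ⊕ M2, so the key drops out. Then M2 = (M1 ⊕ M2) ⊕ M1 over the first 9 bytes.
byte 0: (94 XOR a1) XOR 55 = 35 XOR 55 = 60
byte 1: (90 XOR 1a) XOR 73 = 8a XOR 73 = f9
byte 2: (bc XOR 64) XOR 65 = d8 XOR 65 = bd
byte 3: (f7 XOR 24) XOR 72 = d3 XOR 72 = a1
byte 4: (a1 XOR 3c) XOR 3a = 9d XOR 3a = a7
byte 5: (23 XOR 43) XOR 20 = 60 XOR 20 = 40
byte 6: (a2 XOR 1c) XOR 20 = be XOR 20 = 9e
byte 7: (79 XOR 2a) XOR 74 = 53 XOR 74 = 27
byte 8: (5c XOR 44) XOR 68 = 18 XOR 68 = 70

60f9bda1a7409e2770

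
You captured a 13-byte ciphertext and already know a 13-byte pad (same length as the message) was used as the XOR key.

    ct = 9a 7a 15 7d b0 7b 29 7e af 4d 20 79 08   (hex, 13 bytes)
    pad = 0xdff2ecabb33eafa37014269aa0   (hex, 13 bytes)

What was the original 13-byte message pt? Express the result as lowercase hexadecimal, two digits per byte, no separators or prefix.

4588f9d6034586dddf5906e3a8

10011010 xor 11011111 = 01000101
01111010 xor 11110010 = 10001000
00010101 xor 11101100 = 11111001
01111101 xor 10101011 = 11010110
10110000 xor 10110011 = 00000011
01111011 xor 00111110 = 01000101
00101001 xor 10101111 = 10000110
01111110 xor 10100011 = 11011101
10101111 xor 01110000 = 11011111
01001101 xor 00010100 = 01011001
00100000 xor 00100110 = 00000110
01111001 xor 10011010 = 11100011
00001000 xor 10100000 = 10101000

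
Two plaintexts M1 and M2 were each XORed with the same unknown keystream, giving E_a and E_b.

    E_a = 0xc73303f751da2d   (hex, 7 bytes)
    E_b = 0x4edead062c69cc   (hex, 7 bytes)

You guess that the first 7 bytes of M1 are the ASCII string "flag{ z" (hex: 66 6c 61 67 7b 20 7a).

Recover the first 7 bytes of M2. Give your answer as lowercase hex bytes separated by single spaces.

First, E_a ⊕ E_b = (M1 ⊕ K) ⊕ (M2 ⊕ K) = M1 ⊕ M2, so the key drops out. Then M2 = (M1 ⊕ M2) ⊕ M1 over the first 7 bytes.
byte 0: (c7 ⊕ 4e) ⊕ 66 = 89 ⊕ 66 = ef
byte 1: (33 ⊕ de) ⊕ 6c = ed ⊕ 6c = 81
byte 2: (03 ⊕ ad) ⊕ 61 = ae ⊕ 61 = cf
byte 3: (f7 ⊕ 06) ⊕ 67 = f1 ⊕ 67 = 96
byte 4: (51 ⊕ 2c) ⊕ 7b = 7d ⊕ 7b = 06
byte 5: (da ⊕ 69) ⊕ 20 = b3 ⊕ 20 = 93
byte 6: (2d ⊕ cc) ⊕ 7a = e1 ⊕ 7a = 9b

ef 81 cf 96 06 93 9b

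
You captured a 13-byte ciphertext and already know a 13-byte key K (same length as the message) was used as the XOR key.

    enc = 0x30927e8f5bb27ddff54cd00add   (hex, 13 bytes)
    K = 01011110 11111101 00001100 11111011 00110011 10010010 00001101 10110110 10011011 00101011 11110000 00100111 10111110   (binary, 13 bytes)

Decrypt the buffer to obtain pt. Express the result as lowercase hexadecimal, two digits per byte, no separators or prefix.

6e6f7274682070696e67202d63

XOR is its own inverse, so applying the key byte-wise gives the result directly.
30 ⊕ 5e = 6e
92 ⊕ fd = 6f
7e ⊕ 0c = 72
8f ⊕ fb = 74
5b ⊕ 33 = 68
b2 ⊕ 92 = 20
7d ⊕ 0d = 70
df ⊕ b6 = 69
f5 ⊕ 9b = 6e
4c ⊕ 2b = 67
d0 ⊕ f0 = 20
0a ⊕ 27 = 2d
dd ⊕ be = 63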